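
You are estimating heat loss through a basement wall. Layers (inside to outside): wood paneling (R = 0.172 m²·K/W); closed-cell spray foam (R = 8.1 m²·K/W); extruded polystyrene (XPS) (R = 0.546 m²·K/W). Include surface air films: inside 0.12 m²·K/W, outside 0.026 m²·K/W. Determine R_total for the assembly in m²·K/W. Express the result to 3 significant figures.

8.96 m²·K/W

R_total = 0.12 + 0.172 + 8.1 + 0.546 + 0.026 = 8.964 m²·K/W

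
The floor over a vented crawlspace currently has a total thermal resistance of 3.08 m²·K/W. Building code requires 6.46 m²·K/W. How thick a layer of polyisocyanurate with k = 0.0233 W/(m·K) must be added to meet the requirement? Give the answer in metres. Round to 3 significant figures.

ΔR = 6.46 − 3.08 = 3.38 m²·K/W
L = ΔR × k = 3.38 × 0.0233 = 0.07875 m

0.0788 m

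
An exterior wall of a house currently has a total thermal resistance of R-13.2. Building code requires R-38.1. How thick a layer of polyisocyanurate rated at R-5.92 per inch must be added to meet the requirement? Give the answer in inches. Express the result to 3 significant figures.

ΔR = 38.1 − 13.2 = 24.9 ft²·°F·h/BTU
L = ΔR / (R/in) = 24.9/5.92 = 4.206 in

4.21 in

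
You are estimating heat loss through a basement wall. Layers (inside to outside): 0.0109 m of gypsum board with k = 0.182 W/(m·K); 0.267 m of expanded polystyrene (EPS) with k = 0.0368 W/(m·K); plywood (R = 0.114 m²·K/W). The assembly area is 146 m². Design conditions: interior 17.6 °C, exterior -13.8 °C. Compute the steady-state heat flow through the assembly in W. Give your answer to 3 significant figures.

0.0109/0.182 = 0.05989
0.267/0.0368 = 7.255
R_total = 0.05989 + 7.255 + 0.114 = 7.429 m²·K/W
Q = A·ΔT/R = 146 × (17.6 − (-13.8)) / 7.429 = 617.1 W

617 W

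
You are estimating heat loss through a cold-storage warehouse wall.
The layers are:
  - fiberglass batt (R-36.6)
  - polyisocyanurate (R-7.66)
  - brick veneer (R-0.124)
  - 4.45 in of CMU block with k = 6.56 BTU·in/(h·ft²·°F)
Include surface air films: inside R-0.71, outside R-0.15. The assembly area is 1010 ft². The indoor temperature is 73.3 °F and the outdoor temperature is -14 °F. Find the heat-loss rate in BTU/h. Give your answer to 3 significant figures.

4.45/6.56 = 0.6784
R_total = 0.71 + 36.6 + 7.66 + 0.124 + 0.6784 + 0.15 = 45.92 ft²·°F·h/BTU
Q = A·ΔT/R = 1010 × (73.3 − (-14)) / 45.92 = 1920 BTU/h

1920 BTU/h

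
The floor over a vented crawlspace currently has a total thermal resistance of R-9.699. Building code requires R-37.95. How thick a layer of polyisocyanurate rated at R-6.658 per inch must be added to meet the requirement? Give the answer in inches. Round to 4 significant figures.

ΔR = 37.95 − 9.699 = 28.251 ft²·°F·h/BTU
L = ΔR / (R/in) = 28.251/6.658 = 4.2432 in

4.243 in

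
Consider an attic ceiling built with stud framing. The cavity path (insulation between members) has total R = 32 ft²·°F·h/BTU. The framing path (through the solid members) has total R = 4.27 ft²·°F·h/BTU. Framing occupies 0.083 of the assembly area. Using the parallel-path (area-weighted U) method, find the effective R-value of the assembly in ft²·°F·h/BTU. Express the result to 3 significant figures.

20.8 ft²·°F·h/BTU

U_eff = 0.917/32 + 0.083/4.27 = 0.02866 + 0.01944 = 0.04809
R_eff = 1/U_eff = 20.79 ft²·°F·h/BTU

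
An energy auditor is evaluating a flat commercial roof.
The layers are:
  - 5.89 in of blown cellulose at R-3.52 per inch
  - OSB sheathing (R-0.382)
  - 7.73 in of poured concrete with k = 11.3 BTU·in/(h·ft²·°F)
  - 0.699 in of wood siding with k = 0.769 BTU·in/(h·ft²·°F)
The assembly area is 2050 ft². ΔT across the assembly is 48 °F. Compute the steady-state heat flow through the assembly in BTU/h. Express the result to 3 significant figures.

4330 BTU/h

5.89 × 3.52 = 20.73
7.73/11.3 = 0.6841
0.699/0.769 = 0.909
R_total = 20.73 + 0.382 + 0.6841 + 0.909 = 22.71 ft²·°F·h/BTU
Q = A·ΔT/R = 2050 × 48 / 22.71 = 4333 BTU/h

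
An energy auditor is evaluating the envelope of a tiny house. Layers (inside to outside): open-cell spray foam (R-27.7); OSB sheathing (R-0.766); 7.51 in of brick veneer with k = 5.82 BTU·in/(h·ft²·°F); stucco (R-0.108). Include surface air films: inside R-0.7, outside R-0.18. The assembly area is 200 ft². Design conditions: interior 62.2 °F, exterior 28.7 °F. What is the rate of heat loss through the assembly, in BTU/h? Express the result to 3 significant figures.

7.51/5.82 = 1.29
R_total = 0.7 + 27.7 + 0.766 + 1.29 + 0.108 + 0.18 = 30.74 ft²·°F·h/BTU
Q = A·ΔT/R = 200 × (62.2 − 28.7) / 30.74 = 217.9 BTU/h

218 BTU/h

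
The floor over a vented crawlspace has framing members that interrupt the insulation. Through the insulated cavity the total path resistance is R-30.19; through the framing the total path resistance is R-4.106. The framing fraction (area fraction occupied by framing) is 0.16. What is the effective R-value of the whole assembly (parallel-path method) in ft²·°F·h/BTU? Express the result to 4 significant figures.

U_eff = 0.84/30.19 + 0.16/4.106 = 0.027824 + 0.038967 = 0.066791
R_eff = 1/U_eff = 14.972 ft²·°F·h/BTU

14.97 ft²·°F·h/BTU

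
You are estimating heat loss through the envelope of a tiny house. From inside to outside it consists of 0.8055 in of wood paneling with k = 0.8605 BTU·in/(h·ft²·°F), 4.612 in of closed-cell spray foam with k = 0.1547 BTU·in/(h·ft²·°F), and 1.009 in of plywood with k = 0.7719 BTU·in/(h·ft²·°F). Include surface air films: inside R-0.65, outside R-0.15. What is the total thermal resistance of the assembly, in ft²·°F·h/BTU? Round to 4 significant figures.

32.86 ft²·°F·h/BTU

0.8055/0.8605 = 0.93608
4.612/0.1547 = 29.813
1.009/0.7719 = 1.3072
R_total = 0.65 + 0.93608 + 29.813 + 1.3072 + 0.15 = 32.856 ft²·°F·h/BTU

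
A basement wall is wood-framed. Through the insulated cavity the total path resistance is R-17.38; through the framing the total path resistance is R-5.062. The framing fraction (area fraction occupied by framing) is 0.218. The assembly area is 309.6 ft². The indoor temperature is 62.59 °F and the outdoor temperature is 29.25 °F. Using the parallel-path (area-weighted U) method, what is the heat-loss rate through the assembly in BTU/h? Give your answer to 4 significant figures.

909.0 BTU/h

U_eff = 0.782/17.38 + 0.218/5.062 = 0.044994 + 0.043066 = 0.08806
R_eff = 1/U_eff = 11.356 ft²·°F·h/BTU
Q = 309.6 × (62.59 − 29.25) / 11.356 = 908.96 BTU/h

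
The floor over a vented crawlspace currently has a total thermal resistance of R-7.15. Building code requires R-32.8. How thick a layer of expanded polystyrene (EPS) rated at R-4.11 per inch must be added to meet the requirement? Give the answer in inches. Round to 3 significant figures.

ΔR = 32.8 − 7.15 = 25.65 ft²·°F·h/BTU
L = ΔR / (R/in) = 25.65/4.11 = 6.241 in

6.24 in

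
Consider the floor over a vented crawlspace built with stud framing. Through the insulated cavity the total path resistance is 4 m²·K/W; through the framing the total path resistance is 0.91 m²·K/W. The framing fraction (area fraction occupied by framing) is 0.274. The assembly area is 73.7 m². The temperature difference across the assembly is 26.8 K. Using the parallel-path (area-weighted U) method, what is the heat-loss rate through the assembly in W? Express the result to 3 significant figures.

953 W

U_eff = 0.726/4 + 0.274/0.91 = 0.1815 + 0.3011 = 0.4826
R_eff = 1/U_eff = 2.072 m²·K/W
Q = 73.7 × 26.8 / 2.072 = 953.2 W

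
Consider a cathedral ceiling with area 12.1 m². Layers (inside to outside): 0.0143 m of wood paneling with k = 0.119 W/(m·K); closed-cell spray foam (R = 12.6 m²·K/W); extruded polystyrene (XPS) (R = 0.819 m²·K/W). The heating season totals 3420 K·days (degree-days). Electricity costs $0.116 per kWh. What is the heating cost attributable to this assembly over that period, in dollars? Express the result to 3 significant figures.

0.0143/0.119 = 0.1202
R_total = 0.1202 + 12.6 + 0.819 = 13.54 m²·K/W
E = A × HDD × 24 / R / 1000 = 12.1 × 3420 × 24 / 13.54 / 1000 = 73.36 kWh
Cost = 73.36 × 0.116 = $8.509

8.51 dollars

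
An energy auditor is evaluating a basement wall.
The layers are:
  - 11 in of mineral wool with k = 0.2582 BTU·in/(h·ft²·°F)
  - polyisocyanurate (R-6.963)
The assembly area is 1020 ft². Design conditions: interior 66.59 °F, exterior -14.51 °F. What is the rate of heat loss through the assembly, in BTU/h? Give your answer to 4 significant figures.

11/0.2582 = 42.603
R_total = 42.603 + 6.963 = 49.566 ft²·°F·h/BTU
Q = A·ΔT/R = 1020 × (66.59 − (-14.51)) / 49.566 = 1668.9 BTU/h

1669 BTU/h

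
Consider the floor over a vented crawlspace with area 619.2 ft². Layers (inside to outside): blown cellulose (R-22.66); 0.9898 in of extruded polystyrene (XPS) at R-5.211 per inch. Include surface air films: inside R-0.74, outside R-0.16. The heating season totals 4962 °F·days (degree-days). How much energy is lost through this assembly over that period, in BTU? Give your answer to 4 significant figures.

2568000 BTU

0.9898 × 5.211 = 5.1578
R_total = 0.74 + 22.66 + 5.1578 + 0.16 = 28.718 ft²·°F·h/BTU
E = A × HDD × 24 / R = 619.2 × 4962 × 24 / 28.718 = 2567700 BTU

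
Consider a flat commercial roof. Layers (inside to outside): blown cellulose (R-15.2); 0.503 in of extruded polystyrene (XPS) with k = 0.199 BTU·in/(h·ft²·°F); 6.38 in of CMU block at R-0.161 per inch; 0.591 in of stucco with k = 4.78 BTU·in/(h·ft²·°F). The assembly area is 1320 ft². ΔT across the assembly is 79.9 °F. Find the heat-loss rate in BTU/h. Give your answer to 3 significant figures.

5590 BTU/h

0.503/0.199 = 2.528
6.38 × 0.161 = 1.027
0.591/4.78 = 0.1236
R_total = 15.2 + 2.528 + 1.027 + 0.1236 = 18.88 ft²·°F·h/BTU
Q = A·ΔT/R = 1320 × 79.9 / 18.88 = 5587 BTU/h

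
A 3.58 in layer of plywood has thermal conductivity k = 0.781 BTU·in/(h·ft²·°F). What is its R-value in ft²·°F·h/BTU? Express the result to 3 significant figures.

R = L/k = 3.58/0.781 = 4.584 ft²·°F·h/BTU

4.58 ft²·°F·h/BTU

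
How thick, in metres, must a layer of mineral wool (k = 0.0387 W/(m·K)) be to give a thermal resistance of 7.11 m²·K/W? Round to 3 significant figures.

L = R·k = 7.11 × 0.0387 = 0.2752 m

0.275 m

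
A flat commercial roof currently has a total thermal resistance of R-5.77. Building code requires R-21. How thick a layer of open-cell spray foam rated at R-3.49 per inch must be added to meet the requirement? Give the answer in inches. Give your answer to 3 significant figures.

4.36 in

ΔR = 21 − 5.77 = 15.23 ft²·°F·h/BTU
L = ΔR / (R/in) = 15.23/3.49 = 4.364 in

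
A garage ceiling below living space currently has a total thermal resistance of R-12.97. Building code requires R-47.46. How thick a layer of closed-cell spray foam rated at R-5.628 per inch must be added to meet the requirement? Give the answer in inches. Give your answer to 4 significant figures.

6.128 in

ΔR = 47.46 − 12.97 = 34.49 ft²·°F·h/BTU
L = ΔR / (R/in) = 34.49/5.628 = 6.1283 in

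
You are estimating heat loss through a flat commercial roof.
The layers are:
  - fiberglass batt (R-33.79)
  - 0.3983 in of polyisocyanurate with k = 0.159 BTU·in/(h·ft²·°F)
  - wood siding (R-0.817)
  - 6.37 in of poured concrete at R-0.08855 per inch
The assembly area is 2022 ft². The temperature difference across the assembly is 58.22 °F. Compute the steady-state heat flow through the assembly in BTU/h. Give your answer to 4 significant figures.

0.3983/0.159 = 2.505
6.37 × 0.08855 = 0.56406
R_total = 33.79 + 2.505 + 0.817 + 0.56406 = 37.676 ft²·°F·h/BTU
Q = A·ΔT/R = 2022 × 58.22 / 37.676 = 3124.5 BTU/h

3125 BTU/h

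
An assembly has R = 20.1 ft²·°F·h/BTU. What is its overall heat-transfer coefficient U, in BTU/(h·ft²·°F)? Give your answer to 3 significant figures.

0.0498 BTU/(h·ft²·°F)

U = 1/R = 1/20.1 = 0.04975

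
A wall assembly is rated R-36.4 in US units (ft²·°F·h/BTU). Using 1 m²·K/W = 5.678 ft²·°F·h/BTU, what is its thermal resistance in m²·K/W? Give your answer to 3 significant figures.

6.41 m²·K/W

R_SI = 36.4/5.678 = 6.411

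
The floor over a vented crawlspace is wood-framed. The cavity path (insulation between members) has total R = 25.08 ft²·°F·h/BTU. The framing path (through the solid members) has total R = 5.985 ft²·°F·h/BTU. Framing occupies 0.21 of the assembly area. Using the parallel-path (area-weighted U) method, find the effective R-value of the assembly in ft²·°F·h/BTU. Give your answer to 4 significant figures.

15.02 ft²·°F·h/BTU

U_eff = 0.79/25.08 + 0.21/5.985 = 0.031499 + 0.035088 = 0.066587
R_eff = 1/U_eff = 15.018 ft²·°F·h/BTU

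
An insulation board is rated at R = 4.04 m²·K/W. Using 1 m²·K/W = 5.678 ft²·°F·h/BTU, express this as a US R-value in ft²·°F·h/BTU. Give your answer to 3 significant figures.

22.9 ft²·°F·h/BTU

R_US = 4.04 × 5.678 = 22.94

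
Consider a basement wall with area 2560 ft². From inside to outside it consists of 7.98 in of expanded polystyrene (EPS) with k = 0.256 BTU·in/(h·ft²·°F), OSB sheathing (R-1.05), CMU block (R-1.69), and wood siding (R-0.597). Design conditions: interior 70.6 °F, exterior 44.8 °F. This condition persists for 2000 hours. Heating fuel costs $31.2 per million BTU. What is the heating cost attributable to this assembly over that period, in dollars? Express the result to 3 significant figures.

119 dollars

7.98/0.256 = 31.17
R_total = 31.17 + 1.05 + 1.69 + 0.597 = 34.51 ft²·°F·h/BTU
Q = 2560 × (70.6 − 44.8) / 34.51 = 1914 BTU/h
E = 1914 × 2000 = 3828000 BTU
Cost = 3828000/10⁶ × 31.2 = $119.4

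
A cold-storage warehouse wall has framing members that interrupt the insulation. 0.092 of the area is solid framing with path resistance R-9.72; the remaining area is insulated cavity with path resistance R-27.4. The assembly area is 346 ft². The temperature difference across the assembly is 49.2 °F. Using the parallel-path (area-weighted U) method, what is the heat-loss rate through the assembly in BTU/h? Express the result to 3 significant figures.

U_eff = 0.908/27.4 + 0.092/9.72 = 0.03314 + 0.009465 = 0.0426
R_eff = 1/U_eff = 23.47 ft²·°F·h/BTU
Q = 346 × 49.2 / 23.47 = 725.3 BTU/h

725 BTU/h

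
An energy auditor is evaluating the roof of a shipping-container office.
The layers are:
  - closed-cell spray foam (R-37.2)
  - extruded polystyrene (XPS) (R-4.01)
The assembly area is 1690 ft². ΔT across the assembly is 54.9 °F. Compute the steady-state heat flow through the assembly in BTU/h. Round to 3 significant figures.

2250 BTU/h

R_total = 37.2 + 4.01 = 41.21 ft²·°F·h/BTU
Q = A·ΔT/R = 1690 × 54.9 / 41.21 = 2251 BTU/h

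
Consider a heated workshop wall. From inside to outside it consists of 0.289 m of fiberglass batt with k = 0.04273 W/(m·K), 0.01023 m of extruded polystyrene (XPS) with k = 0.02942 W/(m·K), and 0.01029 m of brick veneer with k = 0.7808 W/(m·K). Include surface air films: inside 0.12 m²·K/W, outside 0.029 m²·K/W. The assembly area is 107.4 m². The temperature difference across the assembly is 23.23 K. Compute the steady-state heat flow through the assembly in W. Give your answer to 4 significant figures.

343.0 W

0.289/0.04273 = 6.7634
0.01023/0.02942 = 0.34772
0.01029/0.7808 = 0.013179
R_total = 0.12 + 6.7634 + 0.34772 + 0.013179 + 0.029 = 7.2733 m²·K/W
Q = A·ΔT/R = 107.4 × 23.23 / 7.2733 = 343.02 W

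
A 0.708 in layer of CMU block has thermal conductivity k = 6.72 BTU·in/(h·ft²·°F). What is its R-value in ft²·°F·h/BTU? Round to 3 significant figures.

0.105 ft²·°F·h/BTU

R = L/k = 0.708/6.72 = 0.1054 ft²·°F·h/BTU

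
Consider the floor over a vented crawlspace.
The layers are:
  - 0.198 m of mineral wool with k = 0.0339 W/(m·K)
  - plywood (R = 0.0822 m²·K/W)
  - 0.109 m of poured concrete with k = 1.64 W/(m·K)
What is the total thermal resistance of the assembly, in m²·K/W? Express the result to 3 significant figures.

0.198/0.0339 = 5.841
0.109/1.64 = 0.06646
R_total = 5.841 + 0.0822 + 0.06646 = 5.989 m²·K/W

5.99 m²·K/W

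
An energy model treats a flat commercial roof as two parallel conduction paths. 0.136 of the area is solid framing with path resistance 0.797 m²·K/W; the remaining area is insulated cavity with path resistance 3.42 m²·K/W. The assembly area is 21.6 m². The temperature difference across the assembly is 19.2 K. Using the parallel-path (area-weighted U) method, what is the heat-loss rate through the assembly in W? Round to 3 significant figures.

176 W

U_eff = 0.864/3.42 + 0.136/0.797 = 0.2526 + 0.1706 = 0.4233
R_eff = 1/U_eff = 2.363 m²·K/W
Q = 21.6 × 19.2 / 2.363 = 175.5 W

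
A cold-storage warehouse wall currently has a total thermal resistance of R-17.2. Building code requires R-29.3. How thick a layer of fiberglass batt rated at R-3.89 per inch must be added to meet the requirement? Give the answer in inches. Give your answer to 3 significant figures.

3.11 in

ΔR = 29.3 − 17.2 = 12.1 ft²·°F·h/BTU
L = ΔR / (R/in) = 12.1/3.89 = 3.111 in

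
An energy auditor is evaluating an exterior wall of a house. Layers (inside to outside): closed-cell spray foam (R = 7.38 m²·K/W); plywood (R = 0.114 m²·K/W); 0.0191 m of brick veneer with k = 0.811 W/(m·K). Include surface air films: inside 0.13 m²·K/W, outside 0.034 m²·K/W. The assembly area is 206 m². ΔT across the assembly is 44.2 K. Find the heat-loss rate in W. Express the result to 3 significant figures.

1190 W

0.0191/0.811 = 0.02355
R_total = 0.13 + 7.38 + 0.114 + 0.02355 + 0.034 = 7.682 m²·K/W
Q = A·ΔT/R = 206 × 44.2 / 7.682 = 1185 W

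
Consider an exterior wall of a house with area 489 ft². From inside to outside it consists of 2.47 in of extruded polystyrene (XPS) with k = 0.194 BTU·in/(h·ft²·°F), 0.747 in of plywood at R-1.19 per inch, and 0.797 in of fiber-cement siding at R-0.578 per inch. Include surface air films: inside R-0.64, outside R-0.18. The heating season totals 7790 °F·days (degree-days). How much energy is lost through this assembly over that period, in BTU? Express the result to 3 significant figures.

6140000 BTU

2.47/0.194 = 12.73
0.747 × 1.19 = 0.8889
0.797 × 0.578 = 0.4607
R_total = 0.64 + 12.73 + 0.8889 + 0.4607 + 0.18 = 14.9 ft²·°F·h/BTU
E = A × HDD × 24 / R = 489 × 7790 × 24 / 14.9 = 6135000 BTU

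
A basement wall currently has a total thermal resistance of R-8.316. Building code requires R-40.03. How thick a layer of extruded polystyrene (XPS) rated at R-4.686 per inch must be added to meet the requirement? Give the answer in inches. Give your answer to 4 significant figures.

6.768 in

ΔR = 40.03 − 8.316 = 31.714 ft²·°F·h/BTU
L = ΔR / (R/in) = 31.714/4.686 = 6.7678 in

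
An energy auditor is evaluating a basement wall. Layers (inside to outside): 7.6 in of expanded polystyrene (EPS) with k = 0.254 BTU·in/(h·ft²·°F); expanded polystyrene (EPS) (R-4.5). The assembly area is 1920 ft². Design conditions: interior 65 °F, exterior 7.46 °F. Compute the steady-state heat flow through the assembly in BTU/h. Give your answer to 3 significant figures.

7.6/0.254 = 29.92
R_total = 29.92 + 4.5 = 34.42 ft²·°F·h/BTU
Q = A·ΔT/R = 1920 × (65 − 7.46) / 34.42 = 3210 BTU/h

3210 BTU/h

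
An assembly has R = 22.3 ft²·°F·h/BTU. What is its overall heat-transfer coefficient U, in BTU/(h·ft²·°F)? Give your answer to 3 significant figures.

0.0448 BTU/(h·ft²·°F)

U = 1/R = 1/22.3 = 0.04484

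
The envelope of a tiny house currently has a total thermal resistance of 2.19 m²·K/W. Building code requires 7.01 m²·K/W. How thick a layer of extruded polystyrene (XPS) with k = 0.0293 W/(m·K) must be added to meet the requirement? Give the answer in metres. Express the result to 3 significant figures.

0.141 m

ΔR = 7.01 − 2.19 = 4.82 m²·K/W
L = ΔR × k = 4.82 × 0.0293 = 0.1412 m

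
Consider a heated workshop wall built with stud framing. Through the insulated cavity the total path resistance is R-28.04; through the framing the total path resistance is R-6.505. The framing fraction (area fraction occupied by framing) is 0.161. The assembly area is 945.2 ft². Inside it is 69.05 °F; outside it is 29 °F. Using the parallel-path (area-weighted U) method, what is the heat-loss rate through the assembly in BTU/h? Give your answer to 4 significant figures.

U_eff = 0.839/28.04 + 0.161/6.505 = 0.029922 + 0.02475 = 0.054672
R_eff = 1/U_eff = 18.291 ft²·°F·h/BTU
Q = 945.2 × (69.05 − 29) / 18.291 = 2069.6 BTU/h

2070 BTU/h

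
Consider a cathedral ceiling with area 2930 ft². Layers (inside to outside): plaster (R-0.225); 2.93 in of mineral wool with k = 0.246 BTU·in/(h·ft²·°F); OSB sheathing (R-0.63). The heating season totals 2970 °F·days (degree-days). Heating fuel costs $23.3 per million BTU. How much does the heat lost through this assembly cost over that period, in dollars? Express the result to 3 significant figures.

2.93/0.246 = 11.91
R_total = 0.225 + 11.91 + 0.63 = 12.77 ft²·°F·h/BTU
E = A × HDD × 24 / R = 2930 × 2970 × 24 / 12.77 = 16360000 BTU
Cost = 16360000/10⁶ × 23.3 = $381.2

381 dollars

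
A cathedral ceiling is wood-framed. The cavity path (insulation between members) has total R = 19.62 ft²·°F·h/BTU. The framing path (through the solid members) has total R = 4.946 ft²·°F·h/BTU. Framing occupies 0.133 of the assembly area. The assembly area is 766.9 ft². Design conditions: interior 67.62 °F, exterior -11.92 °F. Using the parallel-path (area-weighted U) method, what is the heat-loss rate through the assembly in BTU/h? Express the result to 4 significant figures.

U_eff = 0.867/19.62 + 0.133/4.946 = 0.04419 + 0.02689 = 0.07108
R_eff = 1/U_eff = 14.069 ft²·°F·h/BTU
Q = 766.9 × (67.62 − (-11.92)) / 14.069 = 4335.8 BTU/h

4336 BTU/h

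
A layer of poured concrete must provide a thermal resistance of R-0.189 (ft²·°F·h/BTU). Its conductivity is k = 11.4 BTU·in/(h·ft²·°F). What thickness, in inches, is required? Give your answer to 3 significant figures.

2.15 in

L = R × k = 0.189 × 11.4 = 2.155 in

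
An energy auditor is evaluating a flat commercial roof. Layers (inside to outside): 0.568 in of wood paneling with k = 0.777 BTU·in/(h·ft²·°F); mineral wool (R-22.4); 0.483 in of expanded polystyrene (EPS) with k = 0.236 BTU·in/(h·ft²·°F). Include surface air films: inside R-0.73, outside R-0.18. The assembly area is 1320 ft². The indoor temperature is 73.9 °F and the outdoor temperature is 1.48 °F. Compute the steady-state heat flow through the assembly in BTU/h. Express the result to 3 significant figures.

0.568/0.777 = 0.731
0.483/0.236 = 2.047
R_total = 0.73 + 0.731 + 22.4 + 2.047 + 0.18 = 26.09 ft²·°F·h/BTU
Q = A·ΔT/R = 1320 × (73.9 − 1.48) / 26.09 = 3664 BTU/h

3660 BTU/h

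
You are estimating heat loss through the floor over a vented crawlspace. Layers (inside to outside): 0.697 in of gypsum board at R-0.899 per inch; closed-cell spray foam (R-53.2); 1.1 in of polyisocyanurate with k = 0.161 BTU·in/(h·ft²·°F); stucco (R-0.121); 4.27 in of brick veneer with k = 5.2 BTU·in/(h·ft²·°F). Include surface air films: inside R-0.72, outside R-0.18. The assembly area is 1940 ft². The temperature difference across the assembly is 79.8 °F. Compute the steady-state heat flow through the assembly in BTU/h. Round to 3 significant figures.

0.697 × 0.899 = 0.6266
1.1/0.161 = 6.832
4.27/5.2 = 0.8212
R_total = 0.72 + 0.6266 + 53.2 + 6.832 + 0.121 + 0.8212 + 0.18 = 62.5 ft²·°F·h/BTU
Q = A·ΔT/R = 1940 × 79.8 / 62.5 = 2477 BTU/h

2480 BTU/h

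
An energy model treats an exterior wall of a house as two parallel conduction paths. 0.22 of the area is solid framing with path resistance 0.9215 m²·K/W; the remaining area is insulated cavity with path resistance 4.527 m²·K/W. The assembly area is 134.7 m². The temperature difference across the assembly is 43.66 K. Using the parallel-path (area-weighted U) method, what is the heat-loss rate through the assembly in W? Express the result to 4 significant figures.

U_eff = 0.78/4.527 + 0.22/0.9215 = 0.1723 + 0.23874 = 0.41104
R_eff = 1/U_eff = 2.4328 m²·K/W
Q = 134.7 × 43.66 / 2.4328 = 2417.3 W

2417 W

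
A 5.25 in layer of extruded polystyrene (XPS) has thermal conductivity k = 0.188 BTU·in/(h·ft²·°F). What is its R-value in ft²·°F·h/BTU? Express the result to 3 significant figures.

27.9 ft²·°F·h/BTU

R = L/k = 5.25/0.188 = 27.93 ft²·°F·h/BTU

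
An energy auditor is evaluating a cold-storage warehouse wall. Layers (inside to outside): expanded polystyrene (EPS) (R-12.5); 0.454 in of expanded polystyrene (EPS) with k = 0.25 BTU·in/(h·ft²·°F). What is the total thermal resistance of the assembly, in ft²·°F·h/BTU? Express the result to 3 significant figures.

14.3 ft²·°F·h/BTU

0.454/0.25 = 1.816
R_total = 12.5 + 1.816 = 14.32 ft²·°F·h/BTU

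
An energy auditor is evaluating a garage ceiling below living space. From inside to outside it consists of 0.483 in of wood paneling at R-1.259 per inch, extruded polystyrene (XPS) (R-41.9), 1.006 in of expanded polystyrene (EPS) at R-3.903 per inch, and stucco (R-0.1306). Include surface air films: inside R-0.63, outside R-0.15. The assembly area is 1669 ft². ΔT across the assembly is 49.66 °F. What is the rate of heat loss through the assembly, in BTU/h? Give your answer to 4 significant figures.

1751 BTU/h

0.483 × 1.259 = 0.6081
1.006 × 3.903 = 3.9264
R_total = 0.63 + 0.6081 + 41.9 + 3.9264 + 0.1306 + 0.15 = 47.345 ft²·°F·h/BTU
Q = A·ΔT/R = 1669 × 49.66 / 47.345 = 1750.6 BTU/h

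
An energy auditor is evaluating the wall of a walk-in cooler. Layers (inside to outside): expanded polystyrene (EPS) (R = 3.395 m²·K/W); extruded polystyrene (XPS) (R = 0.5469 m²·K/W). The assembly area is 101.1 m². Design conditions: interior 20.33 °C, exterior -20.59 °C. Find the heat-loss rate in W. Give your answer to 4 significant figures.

1049 W

R_total = 3.395 + 0.5469 = 3.9419 m²·K/W
Q = A·ΔT/R = 101.1 × (20.33 − (-20.59)) / 3.9419 = 1049.5 W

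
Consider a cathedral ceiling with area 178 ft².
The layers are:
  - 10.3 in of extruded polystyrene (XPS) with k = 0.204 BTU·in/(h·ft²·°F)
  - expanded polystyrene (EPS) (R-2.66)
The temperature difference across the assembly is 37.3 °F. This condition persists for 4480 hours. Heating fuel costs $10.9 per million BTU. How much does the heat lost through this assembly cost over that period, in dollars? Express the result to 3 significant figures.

10.3/0.204 = 50.49
R_total = 50.49 + 2.66 = 53.15 ft²·°F·h/BTU
Q = 178 × 37.3 / 53.15 = 124.9 BTU/h
E = 124.9 × 4480 = 559600 BTU
Cost = 559600/10⁶ × 10.9 = $6.1

6.10 dollars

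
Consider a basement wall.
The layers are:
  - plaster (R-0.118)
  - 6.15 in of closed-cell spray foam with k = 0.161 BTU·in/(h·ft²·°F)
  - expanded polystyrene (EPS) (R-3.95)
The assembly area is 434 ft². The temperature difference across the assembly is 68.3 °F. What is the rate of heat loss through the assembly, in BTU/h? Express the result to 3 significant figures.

6.15/0.161 = 38.2
R_total = 0.118 + 38.2 + 3.95 = 42.27 ft²·°F·h/BTU
Q = A·ΔT/R = 434 × 68.3 / 42.27 = 701.3 BTU/h

701 BTU/h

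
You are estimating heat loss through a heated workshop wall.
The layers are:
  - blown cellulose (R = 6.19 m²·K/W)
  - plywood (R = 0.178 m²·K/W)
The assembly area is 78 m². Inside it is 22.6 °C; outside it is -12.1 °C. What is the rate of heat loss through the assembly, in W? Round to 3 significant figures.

R_total = 6.19 + 0.178 = 6.368 m²·K/W
Q = A·ΔT/R = 78 × (22.6 − (-12.1)) / 6.368 = 425 W

425 W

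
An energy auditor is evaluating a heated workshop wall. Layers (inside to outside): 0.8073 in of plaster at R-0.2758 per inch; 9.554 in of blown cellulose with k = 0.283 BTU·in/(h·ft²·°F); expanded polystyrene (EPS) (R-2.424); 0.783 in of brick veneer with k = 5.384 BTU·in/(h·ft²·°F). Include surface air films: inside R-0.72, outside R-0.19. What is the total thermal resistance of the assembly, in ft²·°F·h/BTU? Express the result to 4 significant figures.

0.8073 × 0.2758 = 0.22265
9.554/0.283 = 33.76
0.783/5.384 = 0.14543
R_total = 0.72 + 0.22265 + 33.76 + 2.424 + 0.14543 + 0.19 = 37.462 ft²·°F·h/BTU

37.46 ft²·°F·h/BTU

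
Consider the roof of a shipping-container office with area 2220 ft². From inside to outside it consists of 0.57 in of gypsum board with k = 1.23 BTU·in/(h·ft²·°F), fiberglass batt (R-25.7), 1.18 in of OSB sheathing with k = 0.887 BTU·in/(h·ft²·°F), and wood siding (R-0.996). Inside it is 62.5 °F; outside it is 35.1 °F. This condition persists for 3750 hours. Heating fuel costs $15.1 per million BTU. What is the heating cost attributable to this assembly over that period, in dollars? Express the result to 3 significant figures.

121 dollars

0.57/1.23 = 0.4634
1.18/0.887 = 1.33
R_total = 0.4634 + 25.7 + 1.33 + 0.996 = 28.49 ft²·°F·h/BTU
Q = 2220 × (62.5 − 35.1) / 28.49 = 2135 BTU/h
E = 2135 × 3750 = 8007000 BTU
Cost = 8007000/10⁶ × 15.1 = $120.9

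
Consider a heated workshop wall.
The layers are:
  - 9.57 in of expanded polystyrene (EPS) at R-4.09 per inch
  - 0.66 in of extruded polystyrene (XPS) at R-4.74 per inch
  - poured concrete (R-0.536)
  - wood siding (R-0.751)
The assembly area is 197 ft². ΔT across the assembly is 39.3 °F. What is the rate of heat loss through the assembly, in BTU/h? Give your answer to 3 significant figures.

178 BTU/h

9.57 × 4.09 = 39.14
0.66 × 4.74 = 3.128
R_total = 39.14 + 3.128 + 0.536 + 0.751 = 43.56 ft²·°F·h/BTU
Q = A·ΔT/R = 197 × 39.3 / 43.56 = 177.7 BTU/h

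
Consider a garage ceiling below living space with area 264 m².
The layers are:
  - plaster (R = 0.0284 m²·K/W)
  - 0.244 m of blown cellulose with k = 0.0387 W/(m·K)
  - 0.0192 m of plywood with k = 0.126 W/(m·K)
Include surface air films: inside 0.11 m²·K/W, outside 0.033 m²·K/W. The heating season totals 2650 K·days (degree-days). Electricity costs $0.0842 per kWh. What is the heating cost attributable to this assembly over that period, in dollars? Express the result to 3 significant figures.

213 dollars

0.244/0.0387 = 6.305
0.0192/0.126 = 0.1524
R_total = 0.11 + 0.0284 + 6.305 + 0.1524 + 0.033 = 6.629 m²·K/W
E = A × HDD × 24 / R / 1000 = 264 × 2650 × 24 / 6.629 / 1000 = 2533 kWh
Cost = 2533 × 0.0842 = $213.3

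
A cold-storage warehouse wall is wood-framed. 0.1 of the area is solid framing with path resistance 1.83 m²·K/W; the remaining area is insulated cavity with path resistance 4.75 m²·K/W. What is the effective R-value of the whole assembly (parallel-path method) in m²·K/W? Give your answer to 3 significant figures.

4.10 m²·K/W

U_eff = 0.9/4.75 + 0.1/1.83 = 0.1895 + 0.05464 = 0.2441
R_eff = 1/U_eff = 4.096 m²·K/W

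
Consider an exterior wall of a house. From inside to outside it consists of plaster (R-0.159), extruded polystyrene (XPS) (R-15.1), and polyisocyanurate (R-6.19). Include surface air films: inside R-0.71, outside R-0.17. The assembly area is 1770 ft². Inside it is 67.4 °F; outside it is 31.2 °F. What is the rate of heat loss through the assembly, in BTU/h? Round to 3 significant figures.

2870 BTU/h

R_total = 0.71 + 0.159 + 15.1 + 6.19 + 0.17 = 22.33 ft²·°F·h/BTU
Q = A·ΔT/R = 1770 × (67.4 − 31.2) / 22.33 = 2870 BTU/h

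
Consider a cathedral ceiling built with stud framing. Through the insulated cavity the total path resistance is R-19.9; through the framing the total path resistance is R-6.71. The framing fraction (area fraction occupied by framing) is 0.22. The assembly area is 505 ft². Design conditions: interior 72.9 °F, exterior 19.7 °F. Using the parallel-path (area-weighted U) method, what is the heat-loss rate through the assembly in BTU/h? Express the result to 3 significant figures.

1930 BTU/h

U_eff = 0.78/19.9 + 0.22/6.71 = 0.0392 + 0.03279 = 0.07198
R_eff = 1/U_eff = 13.89 ft²·°F·h/BTU
Q = 505 × (72.9 − 19.7) / 13.89 = 1934 BTU/h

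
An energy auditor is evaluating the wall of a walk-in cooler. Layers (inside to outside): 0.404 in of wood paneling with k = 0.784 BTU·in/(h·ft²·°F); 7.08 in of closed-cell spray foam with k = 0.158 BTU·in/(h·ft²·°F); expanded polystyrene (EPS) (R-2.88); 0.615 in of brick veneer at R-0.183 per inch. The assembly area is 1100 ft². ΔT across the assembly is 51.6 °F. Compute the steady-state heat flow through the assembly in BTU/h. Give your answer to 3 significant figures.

1170 BTU/h

0.404/0.784 = 0.5153
7.08/0.158 = 44.81
0.615 × 0.183 = 0.1125
R_total = 0.5153 + 44.81 + 2.88 + 0.1125 = 48.32 ft²·°F·h/BTU
Q = A·ΔT/R = 1100 × 51.6 / 48.32 = 1175 BTU/h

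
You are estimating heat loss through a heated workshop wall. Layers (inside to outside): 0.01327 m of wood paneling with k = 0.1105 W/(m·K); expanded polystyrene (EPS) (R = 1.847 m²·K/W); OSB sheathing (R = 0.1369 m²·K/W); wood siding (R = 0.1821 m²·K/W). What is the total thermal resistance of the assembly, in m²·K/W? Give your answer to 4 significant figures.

0.01327/0.1105 = 0.12009
R_total = 0.12009 + 1.847 + 0.1369 + 0.1821 = 2.2861 m²·K/W

2.286 m²·K/W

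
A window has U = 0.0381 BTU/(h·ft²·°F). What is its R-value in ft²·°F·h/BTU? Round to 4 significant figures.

R = 1/U = 1/0.0381 = 26.247

26.25 ft²·°F·h/BTU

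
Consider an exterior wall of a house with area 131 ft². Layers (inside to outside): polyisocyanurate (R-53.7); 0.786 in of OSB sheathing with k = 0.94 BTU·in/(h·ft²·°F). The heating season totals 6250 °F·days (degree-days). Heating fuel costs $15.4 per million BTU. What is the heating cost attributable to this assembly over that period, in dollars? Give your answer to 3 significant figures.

5.55 dollars

0.786/0.94 = 0.8362
R_total = 53.7 + 0.8362 = 54.54 ft²·°F·h/BTU
E = A × HDD × 24 / R = 131 × 6250 × 24 / 54.54 = 360300 BTU
Cost = 360300/10⁶ × 15.4 = $5.549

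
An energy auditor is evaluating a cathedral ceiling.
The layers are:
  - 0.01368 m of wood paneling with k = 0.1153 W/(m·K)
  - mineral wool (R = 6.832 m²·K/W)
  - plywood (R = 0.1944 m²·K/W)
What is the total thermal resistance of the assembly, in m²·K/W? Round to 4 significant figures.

0.01368/0.1153 = 0.11865
R_total = 0.11865 + 6.832 + 0.1944 = 7.145 m²·K/W

7.145 m²·K/W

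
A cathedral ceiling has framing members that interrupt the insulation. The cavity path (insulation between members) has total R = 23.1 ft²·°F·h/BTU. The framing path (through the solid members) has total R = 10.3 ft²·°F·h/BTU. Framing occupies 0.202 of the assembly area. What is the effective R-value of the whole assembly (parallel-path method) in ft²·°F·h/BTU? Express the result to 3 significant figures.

18.5 ft²·°F·h/BTU

U_eff = 0.798/23.1 + 0.202/10.3 = 0.03455 + 0.01961 = 0.05416
R_eff = 1/U_eff = 18.46 ft²·°F·h/BTU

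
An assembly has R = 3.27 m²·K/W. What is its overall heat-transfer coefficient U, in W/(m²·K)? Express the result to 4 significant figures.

U = 1/R = 1/3.27 = 0.30581

0.3058 W/(m²·K)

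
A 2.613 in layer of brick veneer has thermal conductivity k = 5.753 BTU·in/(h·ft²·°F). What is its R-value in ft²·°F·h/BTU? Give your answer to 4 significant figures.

0.4542 ft²·°F·h/BTU

R = L/k = 2.613/5.753 = 0.4542 ft²·°F·h/BTU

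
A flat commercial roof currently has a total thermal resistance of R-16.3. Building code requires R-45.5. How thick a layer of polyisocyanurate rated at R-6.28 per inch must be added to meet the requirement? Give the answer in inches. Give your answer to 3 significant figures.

ΔR = 45.5 − 16.3 = 29.2 ft²·°F·h/BTU
L = ΔR / (R/in) = 29.2/6.28 = 4.65 in

4.65 in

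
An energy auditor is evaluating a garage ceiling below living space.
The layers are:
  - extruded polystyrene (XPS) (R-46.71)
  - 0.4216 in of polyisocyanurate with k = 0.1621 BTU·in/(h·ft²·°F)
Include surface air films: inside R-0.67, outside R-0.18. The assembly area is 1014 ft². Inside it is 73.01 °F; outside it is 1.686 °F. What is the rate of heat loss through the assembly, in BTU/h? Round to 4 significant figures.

0.4216/0.1621 = 2.6009
R_total = 0.67 + 46.71 + 2.6009 + 0.18 = 50.161 ft²·°F·h/BTU
Q = A·ΔT/R = 1014 × (73.01 − 1.686) / 50.161 = 1441.8 BTU/h

1442 BTU/h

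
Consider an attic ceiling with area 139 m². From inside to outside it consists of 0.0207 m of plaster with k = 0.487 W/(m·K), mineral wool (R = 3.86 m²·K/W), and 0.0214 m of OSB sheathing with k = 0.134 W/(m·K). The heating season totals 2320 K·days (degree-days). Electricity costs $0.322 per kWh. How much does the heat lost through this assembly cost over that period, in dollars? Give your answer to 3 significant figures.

613 dollars

0.0207/0.487 = 0.04251
0.0214/0.134 = 0.1597
R_total = 0.04251 + 3.86 + 0.1597 = 4.062 m²·K/W
E = A × HDD × 24 / R / 1000 = 139 × 2320 × 24 / 4.062 / 1000 = 1905 kWh
Cost = 1905 × 0.322 = $613.5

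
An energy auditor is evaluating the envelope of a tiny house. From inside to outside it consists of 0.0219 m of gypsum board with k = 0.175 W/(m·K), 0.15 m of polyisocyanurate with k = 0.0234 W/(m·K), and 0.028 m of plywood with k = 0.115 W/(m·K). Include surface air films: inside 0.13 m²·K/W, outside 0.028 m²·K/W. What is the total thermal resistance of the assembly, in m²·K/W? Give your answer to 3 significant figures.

6.94 m²·K/W

0.0219/0.175 = 0.1251
0.15/0.0234 = 6.41
0.028/0.115 = 0.2435
R_total = 0.13 + 0.1251 + 6.41 + 0.2435 + 0.028 = 6.937 m²·K/W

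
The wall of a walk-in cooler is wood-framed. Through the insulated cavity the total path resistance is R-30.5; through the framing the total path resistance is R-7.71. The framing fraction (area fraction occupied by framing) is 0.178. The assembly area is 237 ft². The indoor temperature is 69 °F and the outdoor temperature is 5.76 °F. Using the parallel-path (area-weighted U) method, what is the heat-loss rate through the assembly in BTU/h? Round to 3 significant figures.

U_eff = 0.822/30.5 + 0.178/7.71 = 0.02695 + 0.02309 = 0.05004
R_eff = 1/U_eff = 19.98 ft²·°F·h/BTU
Q = 237 × (69 − 5.76) / 19.98 = 750 BTU/h

750 BTU/h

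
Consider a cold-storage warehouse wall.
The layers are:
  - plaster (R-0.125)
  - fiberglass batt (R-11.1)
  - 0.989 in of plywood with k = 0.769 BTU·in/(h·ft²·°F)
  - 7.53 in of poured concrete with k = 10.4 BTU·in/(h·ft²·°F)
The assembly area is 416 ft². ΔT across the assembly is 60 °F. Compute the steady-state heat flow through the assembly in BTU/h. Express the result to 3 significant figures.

1890 BTU/h

0.989/0.769 = 1.286
7.53/10.4 = 0.724
R_total = 0.125 + 11.1 + 1.286 + 0.724 = 13.24 ft²·°F·h/BTU
Q = A·ΔT/R = 416 × 60 / 13.24 = 1886 BTU/h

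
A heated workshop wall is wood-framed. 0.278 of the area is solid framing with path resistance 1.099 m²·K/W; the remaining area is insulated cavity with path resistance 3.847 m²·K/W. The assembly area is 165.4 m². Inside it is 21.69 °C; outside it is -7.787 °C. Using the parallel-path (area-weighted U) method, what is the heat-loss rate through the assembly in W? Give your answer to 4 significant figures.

U_eff = 0.722/3.847 + 0.278/1.099 = 0.18768 + 0.25296 = 0.44064
R_eff = 1/U_eff = 2.2694 m²·K/W
Q = 165.4 × (21.69 − (-7.787)) / 2.2694 = 2148.3 W

2148 W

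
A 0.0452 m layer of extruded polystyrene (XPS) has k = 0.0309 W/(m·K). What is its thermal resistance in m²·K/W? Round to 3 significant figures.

1.46 m²·K/W

R = L/k = 0.0452/0.0309 = 1.463 m²·K/W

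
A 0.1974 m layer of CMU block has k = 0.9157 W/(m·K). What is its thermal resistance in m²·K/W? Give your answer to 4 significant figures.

0.2156 m²·K/W

R = L/k = 0.1974/0.9157 = 0.21557 m²·K/W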